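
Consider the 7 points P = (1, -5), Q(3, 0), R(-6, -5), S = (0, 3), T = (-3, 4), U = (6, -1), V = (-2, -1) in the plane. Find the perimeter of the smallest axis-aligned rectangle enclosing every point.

42

Width = max x − min x = 6 − (-6) = 12.
Height = max y − min y = 4 − (-5) = 9.
Perimeter = 2(12 + 9) = 42.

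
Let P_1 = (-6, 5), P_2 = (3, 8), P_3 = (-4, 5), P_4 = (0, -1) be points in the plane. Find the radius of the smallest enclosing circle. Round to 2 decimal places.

A smallest enclosing disk is always determined by at most three of the input points on its boundary.
The minimum enclosing circle is determined by three boundary points: P_1, P_2, P_4.
Their circumcentre is (-0.75, 4.25) with r² = 28.125.
The farthest remaining point P_3 is at distance² 11.125 ≤ 28.125.
r = √(28.125) ≈ 5.30.

5.30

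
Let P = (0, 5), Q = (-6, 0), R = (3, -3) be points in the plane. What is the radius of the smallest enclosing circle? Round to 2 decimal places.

Side lengths²: PQ² = 61, PR² = 73, QR² = 90.
Since QR² = 90 < 73 + 61 = 134, the triangle is acute, so the smallest enclosing circle is the circumcircle.
Circumcentre = (-41/42, 1/14), r² = 22265/882.
r = √(22265/882) ≈ 5.02.

5.02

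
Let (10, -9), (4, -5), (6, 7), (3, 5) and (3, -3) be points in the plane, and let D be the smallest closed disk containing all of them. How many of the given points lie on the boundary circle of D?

The minimum enclosing circle of a finite set is fixed by two of the points (as a diameter) or three (as a circumcircle).
The farthest pair is (10, -9)–(6, 7) with squared distance 272. The circle on this segment as diameter has centre (8, -1) and r² = 272/4 = 68.
Check (4, -5): distance² to centre = 32 ≤ 68, so it lies inside.
All remaining points lie in this disk, and no smaller disk contains both endpoints, so this is the minimum enclosing circle.
The points at distance exactly r from the centre are (10, -9), (6, 7) — 2 points.

2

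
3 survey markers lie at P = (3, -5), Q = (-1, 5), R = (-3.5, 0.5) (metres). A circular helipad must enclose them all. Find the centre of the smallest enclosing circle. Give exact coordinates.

Side lengths²: PQ² = 116, PR² = 72.5, QR² = 26.5.
Since PQ² = 116 ≥ 72.5 + 26.5 = 99, the angle opposite PQ is not acute, so the smallest enclosing circle has PQ as diameter.
Centre = midpoint of PQ = (1, 0), r² = 116/4 = 29.
Centre = (1, 0).

(1, 0)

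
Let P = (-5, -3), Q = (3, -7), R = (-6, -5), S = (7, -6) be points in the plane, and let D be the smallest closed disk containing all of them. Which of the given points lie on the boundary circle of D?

The minimum enclosing circle of a finite set is fixed by two of the points (as a diameter) or three (as a circumcircle).
The farthest pair is R–S with squared distance 170. The circle on this segment as diameter has centre (0.5, -5.5) and r² = 170/4 = 42.5.
Check P: distance² to centre = 36.5 ≤ 42.5, so it lies inside.
All remaining points lie in this disk, and no smaller disk contains both endpoints, so this is the minimum enclosing circle.
The points at distance exactly r from the centre are R, S — 2 points.

R, S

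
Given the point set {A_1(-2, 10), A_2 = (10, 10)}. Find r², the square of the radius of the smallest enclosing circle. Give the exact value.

The smallest circle enclosing two points has them as diameter endpoints.
Centre = midpoint = (4, 10); r² = |A_1A_2|²/4 = 144/4 = 36.

36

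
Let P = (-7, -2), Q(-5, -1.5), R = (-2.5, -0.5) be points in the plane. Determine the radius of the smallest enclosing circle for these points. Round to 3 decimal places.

2.372

Side lengths²: PQ² = 4.25, PR² = 22.5, QR² = 7.25.
Since PR² = 22.5 ≥ 7.25 + 4.25 = 11.5, the angle opposite PR is not acute, so the smallest enclosing circle has PR as diameter.
Centre = midpoint of PR = (-4.75, -1.25), r² = 22.5/4 = 5.625.
r = √(5.625) ≈ 2.372.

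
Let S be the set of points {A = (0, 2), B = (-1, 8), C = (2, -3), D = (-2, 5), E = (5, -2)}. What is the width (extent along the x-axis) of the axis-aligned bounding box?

max x = 5, min x = -2, so width = 7.

7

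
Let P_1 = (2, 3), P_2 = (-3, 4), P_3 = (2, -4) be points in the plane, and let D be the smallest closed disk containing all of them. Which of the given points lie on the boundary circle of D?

Side lengths²: P_1P_2² = 26, P_1P_3² = 49, P_2P_3² = 89.
Since P_2P_3² = 89 ≥ 49 + 26 = 75, the angle opposite P_2P_3 is not acute, so the smallest enclosing circle has P_2P_3 as diameter.
Centre = midpoint of P_2P_3 = (-0.5, 0), r² = 89/4 = 22.25.
The points at distance exactly r from the centre are P_2, P_3 — 2 points.

P_2, P_3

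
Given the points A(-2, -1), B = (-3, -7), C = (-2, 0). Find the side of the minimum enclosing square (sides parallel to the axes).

7

The bounding box has width 1 and height 7.
An axis-aligned square enclosing the set must have side ≥ max(width, height).
So the minimum side is max(1, 7) = 7.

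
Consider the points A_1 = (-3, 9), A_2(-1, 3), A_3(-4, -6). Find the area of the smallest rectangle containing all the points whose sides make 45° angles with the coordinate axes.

In coordinates u = x + y, v = x − y the rectangle is axis-aligned; the map (x,y)→(u,v) scales areas by 2.
u-values: 6, 2, -10; range = 6 − (-10) = 16.
v-values: -12, -4, 2; range = 2 − (-12) = 14.
Area = (16 × 14) / 2 = 112.

112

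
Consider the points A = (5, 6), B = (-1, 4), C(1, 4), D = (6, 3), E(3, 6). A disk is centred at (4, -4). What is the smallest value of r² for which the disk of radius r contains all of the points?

The required radius is the distance from (4, -4) to the farthest point.
Squared distances: 101, 89, 73, 53, 101.
Maximum is 101, attained at A.

101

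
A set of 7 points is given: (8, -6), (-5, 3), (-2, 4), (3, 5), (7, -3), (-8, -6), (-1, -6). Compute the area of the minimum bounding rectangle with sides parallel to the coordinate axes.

176

x ranges over [-8, 8], width 16.
y ranges over [-6, 5], height 11.
Area = 16 × 11 = 176.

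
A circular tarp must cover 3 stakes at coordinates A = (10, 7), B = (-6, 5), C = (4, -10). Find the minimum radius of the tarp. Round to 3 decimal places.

10.078

Side lengths²: AB² = 260, AC² = 325, BC² = 325.
Since BC² = 325 < 325 + 260 = 585, the triangle is acute, so the smallest enclosing circle is the circumcircle.
Circumcentre = (2.75, 0), r² = 101.5625.
r = √(101.5625) ≈ 10.078.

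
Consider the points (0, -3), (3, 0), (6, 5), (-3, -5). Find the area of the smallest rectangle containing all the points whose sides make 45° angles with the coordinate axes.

In coordinates u = x + y, v = x − y the rectangle is axis-aligned; the map (x,y)→(u,v) scales areas by 2.
u-values: -3, 3, 11, -8; range = 11 − (-8) = 19.
v-values: 3, 3, 1, 2; range = 3 − 1 = 2.
Area = (19 × 2) / 2 = 19.

19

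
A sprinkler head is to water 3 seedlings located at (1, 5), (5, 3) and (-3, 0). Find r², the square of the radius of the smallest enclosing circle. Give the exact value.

Call the three points A, B, C in the order given.
Side lengths²: AB² = 20, AC² = 41, BC² = 73.
Since BC² = 73 ≥ 41 + 20 = 61, the angle opposite BC is not acute, so the smallest enclosing circle has BC as diameter.
Centre = midpoint of BC = (1, 1.5), r² = 73/4 = 18.25.

18.25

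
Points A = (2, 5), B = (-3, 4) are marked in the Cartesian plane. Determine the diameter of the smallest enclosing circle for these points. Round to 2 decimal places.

The smallest circle enclosing two points has them as diameter endpoints.
Centre = midpoint = (-0.5, 4.5); r² = |AB|²/4 = 26/4 = 6.5.
Diameter = 2r = 2√(6.5) ≈ 5.10.

5.10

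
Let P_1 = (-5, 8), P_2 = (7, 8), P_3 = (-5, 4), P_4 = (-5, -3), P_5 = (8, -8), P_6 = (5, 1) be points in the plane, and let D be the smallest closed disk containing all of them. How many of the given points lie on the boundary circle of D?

A smallest enclosing disk is always determined by at most three of the input points on its boundary.
The farthest pair is P_1–P_5 with squared distance 425. The circle on this segment as diameter has centre (1.5, 0) and r² = 425/4 = 106.25.
Check P_2: distance² to centre = 94.25 ≤ 106.25, so it lies inside.
All remaining points lie in this disk, and no smaller disk contains both endpoints, so this is the minimum enclosing circle.
The points at distance exactly r from the centre are P_1, P_5 — 2 points.

2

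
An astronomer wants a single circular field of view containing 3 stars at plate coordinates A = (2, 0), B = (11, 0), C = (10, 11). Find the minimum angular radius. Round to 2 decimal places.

Side lengths²: AB² = 81, AC² = 185, BC² = 122.
Since AC² = 185 < 122 + 81 = 203, the triangle is acute, so the smallest enclosing circle is the circumcircle.
Circumcentre = (6.5, 113/22), r² = 11285/242.
r = √(11285/242) ≈ 6.83.

6.83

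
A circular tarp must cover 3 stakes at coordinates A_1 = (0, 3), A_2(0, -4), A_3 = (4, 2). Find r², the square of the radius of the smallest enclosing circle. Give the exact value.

Side lengths²: A_1A_2² = 49, A_1A_3² = 17, A_2A_3² = 52.
Since A_2A_3² = 52 < 49 + 17 = 66, the triangle is acute, so the smallest enclosing circle is the circumcircle.
Circumcentre = (1.25, -0.5), r² = 13.8125.

13.8125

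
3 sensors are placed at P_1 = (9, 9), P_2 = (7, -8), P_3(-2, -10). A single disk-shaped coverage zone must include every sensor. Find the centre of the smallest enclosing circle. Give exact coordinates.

(3.5, -0.5)

Side lengths²: P_1P_2² = 293, P_1P_3² = 482, P_2P_3² = 85.
Since P_1P_3² = 482 ≥ 293 + 85 = 378, the angle opposite P_1P_3 is not acute, so the smallest enclosing circle has P_1P_3 as diameter.
Centre = midpoint of P_1P_3 = (3.5, -0.5), r² = 482/4 = 120.5.
Centre = (3.5, -0.5).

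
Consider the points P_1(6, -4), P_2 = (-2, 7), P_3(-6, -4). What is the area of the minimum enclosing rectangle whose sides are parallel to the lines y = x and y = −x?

In coordinates u = x + y, v = x − y the rectangle is axis-aligned; the map (x,y)→(u,v) scales areas by 2.
u-values: 2, 5, -10; range = 5 − (-10) = 15.
v-values: 10, -9, -2; range = 10 − (-9) = 19.
Area = (15 × 19) / 2 = 142.5.

142.5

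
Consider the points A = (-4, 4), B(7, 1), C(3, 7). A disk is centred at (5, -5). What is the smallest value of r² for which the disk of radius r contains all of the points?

The required radius is the distance from (5, -5) to the farthest point.
Squared distances: 162, 40, 148.
Maximum is 162, attained at A.

162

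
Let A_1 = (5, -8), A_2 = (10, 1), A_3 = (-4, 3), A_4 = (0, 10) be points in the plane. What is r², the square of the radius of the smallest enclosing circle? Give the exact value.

87.25

The minimum enclosing circle of a finite set is fixed by two of the points (as a diameter) or three (as a circumcircle).
The farthest pair is A_1–A_4 with squared distance 349. The circle on this segment as diameter has centre (2.5, 1) and r² = 349/4 = 87.25.
Check A_2: distance² to centre = 56.25 ≤ 87.25, so it lies inside.
All remaining points lie in this disk, and no smaller disk contains both endpoints, so this is the minimum enclosing circle.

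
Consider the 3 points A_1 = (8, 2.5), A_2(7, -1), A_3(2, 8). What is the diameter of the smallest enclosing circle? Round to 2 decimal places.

10.30

Side lengths²: A_1A_2² = 13.25, A_1A_3² = 66.25, A_2A_3² = 106.
Since A_2A_3² = 106 ≥ 66.25 + 13.25 = 79.5, the angle opposite A_2A_3 is not acute, so the smallest enclosing circle has A_2A_3 as diameter.
Centre = midpoint of A_2A_3 = (4.5, 3.5), r² = 106/4 = 26.5.
Diameter = 2r = 2√(26.5) ≈ 10.30.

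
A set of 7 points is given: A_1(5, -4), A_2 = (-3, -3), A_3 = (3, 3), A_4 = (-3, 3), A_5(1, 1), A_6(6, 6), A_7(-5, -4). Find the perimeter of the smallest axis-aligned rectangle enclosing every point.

42

Width = max x − min x = 6 − (-5) = 11.
Height = max y − min y = 6 − (-4) = 10.
Perimeter = 2(11 + 10) = 42.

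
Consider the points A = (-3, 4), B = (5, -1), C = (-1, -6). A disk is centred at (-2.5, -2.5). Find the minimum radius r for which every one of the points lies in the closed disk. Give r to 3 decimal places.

7.649

The required radius is the distance from (-2.5, -2.5) to the farthest point.
Squared distances: 42.5, 58.5, 14.5.
Maximum is 58.5, attained at B.
r = √(58.5) ≈ 7.649.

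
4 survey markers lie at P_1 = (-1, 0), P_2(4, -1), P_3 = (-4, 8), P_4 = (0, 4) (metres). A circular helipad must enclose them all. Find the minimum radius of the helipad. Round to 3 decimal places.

6.021

A smallest enclosing disk is always determined by at most three of the input points on its boundary.
The farthest pair is P_2–P_3 with squared distance 145. The circle on this segment as diameter has centre (0, 3.5) and r² = 145/4 = 36.25.
Check P_1: distance² to centre = 13.25 ≤ 36.25, so it lies inside.
All remaining points lie in this disk, and no smaller disk contains both endpoints, so this is the minimum enclosing circle.
r = √(36.25) ≈ 6.021.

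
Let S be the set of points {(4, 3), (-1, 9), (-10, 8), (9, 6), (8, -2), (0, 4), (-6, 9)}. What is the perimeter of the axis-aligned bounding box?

Width = max x − min x = 9 − (-10) = 19.
Height = max y − min y = 9 − (-2) = 11.
Perimeter = 2(19 + 11) = 60.

60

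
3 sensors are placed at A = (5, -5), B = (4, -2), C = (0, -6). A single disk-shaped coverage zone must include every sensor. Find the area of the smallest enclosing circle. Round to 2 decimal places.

Side lengths²: AB² = 10, AC² = 26, BC² = 32.
Since BC² = 32 < 26 + 10 = 36, the triangle is acute, so the smallest enclosing circle is the circumcircle.
Circumcentre = (2.25, -4.25), r² = 8.125.
Area = π·r² = π·8.125 ≈ 25.53.

25.53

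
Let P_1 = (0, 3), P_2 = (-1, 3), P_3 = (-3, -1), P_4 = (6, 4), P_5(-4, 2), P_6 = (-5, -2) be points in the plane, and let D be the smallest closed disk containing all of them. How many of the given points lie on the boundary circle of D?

A smallest enclosing disk is always determined by at most three of the input points on its boundary.
The farthest pair is P_4–P_6 with squared distance 157. The circle on this segment as diameter has centre (0.5, 1) and r² = 157/4 = 39.25.
Check P_1: distance² to centre = 4.25 ≤ 39.25, so it lies inside.
All remaining points lie in this disk, and no smaller disk contains both endpoints, so this is the minimum enclosing circle.
The points at distance exactly r from the centre are P_4, P_6 — 2 points.

2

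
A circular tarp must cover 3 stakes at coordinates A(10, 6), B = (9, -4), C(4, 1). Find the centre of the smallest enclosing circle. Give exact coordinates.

(199/22, 23/22)

Side lengths²: AB² = 101, AC² = 61, BC² = 50.
Since AB² = 101 < 61 + 50 = 111, the triangle is acute, so the smallest enclosing circle is the circumcircle.
Circumcentre = (199/22, 23/22), r² = 6161/242.
Centre = (199/22, 23/22).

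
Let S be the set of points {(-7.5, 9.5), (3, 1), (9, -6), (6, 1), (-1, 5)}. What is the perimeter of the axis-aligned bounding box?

64

Width = max x − min x = 9 − (-7.5) = 16.5.
Height = max y − min y = 9.5 − (-6) = 15.5.
Perimeter = 2(16.5 + 15.5) = 64.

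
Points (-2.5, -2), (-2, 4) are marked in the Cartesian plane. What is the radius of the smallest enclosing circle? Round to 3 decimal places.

3.010

The smallest circle enclosing two points has them as diameter endpoints.
Centre = midpoint = (-2.25, 1); r² = |(-2.5, -2)−(-2, 4)|²/4 = 36.25/4 = 9.0625.
r = √(9.0625) ≈ 3.010.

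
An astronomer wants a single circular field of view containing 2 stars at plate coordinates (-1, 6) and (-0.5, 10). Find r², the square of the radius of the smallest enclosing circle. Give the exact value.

4.0625

The smallest circle enclosing two points has them as diameter endpoints.
Centre = midpoint = (-0.75, 8); r² = |(-1, 6)−(-0.5, 10)|²/4 = 16.25/4 = 4.0625.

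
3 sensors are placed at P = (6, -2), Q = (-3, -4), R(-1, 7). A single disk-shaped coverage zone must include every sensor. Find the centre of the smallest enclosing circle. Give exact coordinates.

Side lengths²: PQ² = 85, PR² = 130, QR² = 125.
Since PR² = 130 < 125 + 85 = 210, the triangle is acute, so the smallest enclosing circle is the circumcircle.
Circumcentre = (23/38, 39/38), r² = 27625/722.
Centre = (23/38, 39/38).

(23/38, 39/38)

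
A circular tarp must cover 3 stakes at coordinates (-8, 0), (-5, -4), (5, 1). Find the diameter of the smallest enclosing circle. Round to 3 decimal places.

Call the three points A, B, C in the order given.
Side lengths²: AB² = 25, AC² = 170, BC² = 125.
Since AC² = 170 ≥ 125 + 25 = 150, the angle opposite AC is not acute, so the smallest enclosing circle has AC as diameter.
Centre = midpoint of AC = (-1.5, 0.5), r² = 170/4 = 42.5.
Diameter = 2r = 2√(42.5) ≈ 13.038.

13.038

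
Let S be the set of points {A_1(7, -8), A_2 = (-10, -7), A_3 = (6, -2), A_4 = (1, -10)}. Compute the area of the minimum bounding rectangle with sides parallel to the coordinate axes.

x ranges over [-10, 7], width 17.
y ranges over [-10, -2], height 8.
Area = 17 × 8 = 136.

136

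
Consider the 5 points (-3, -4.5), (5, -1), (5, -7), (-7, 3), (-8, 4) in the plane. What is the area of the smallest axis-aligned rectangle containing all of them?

143

x ranges over [-8, 5], width 13.
y ranges over [-7, 4], height 11.
Area = 13 × 11 = 143.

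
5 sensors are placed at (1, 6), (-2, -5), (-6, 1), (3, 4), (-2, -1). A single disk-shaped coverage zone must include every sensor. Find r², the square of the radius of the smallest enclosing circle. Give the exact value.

32.5

The farthest pair is (1, 6)–(-2, -5) with squared distance 130. The circle on this segment as diameter has centre (-0.5, 0.5) and r² = 130/4 = 32.5.
Check (-6, 1): distance² to centre = 30.5 ≤ 32.5, so it lies inside.
All remaining points lie in this disk, and no smaller disk contains both endpoints, so this is the minimum enclosing circle.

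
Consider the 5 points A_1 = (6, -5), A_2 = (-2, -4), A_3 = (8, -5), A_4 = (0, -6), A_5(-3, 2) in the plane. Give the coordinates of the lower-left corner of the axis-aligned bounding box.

x-range [-3, 8], y-range [-6, 2].
The lower-left corner is (-3, -6).

(-3, -6)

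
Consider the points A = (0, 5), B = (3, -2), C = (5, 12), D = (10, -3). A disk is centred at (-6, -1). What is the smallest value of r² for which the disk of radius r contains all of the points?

290

The required radius is the distance from (-6, -1) to the farthest point.
Squared distances: 72, 82, 290, 260.
Maximum is 290, attained at C.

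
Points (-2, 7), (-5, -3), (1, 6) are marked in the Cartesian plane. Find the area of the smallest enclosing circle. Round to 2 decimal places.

91.98

Call the three points A, B, C in the order given.
Side lengths²: AB² = 109, AC² = 10, BC² = 117.
Since BC² = 117 < 109 + 10 = 119, the triangle is acute, so the smallest enclosing circle is the circumcircle.
Circumcentre = (-47/22, 35/22), r² = 7085/242.
Area = π·r² = π·7085/242 ≈ 91.98.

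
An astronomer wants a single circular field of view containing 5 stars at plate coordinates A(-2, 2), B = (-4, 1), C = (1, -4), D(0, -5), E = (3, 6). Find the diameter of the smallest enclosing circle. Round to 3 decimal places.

11.402

A smallest enclosing disk is always determined by at most three of the input points on its boundary.
The farthest pair is D–E with squared distance 130. The circle on this segment as diameter has centre (1.5, 0.5) and r² = 130/4 = 32.5.
Check A: distance² to centre = 14.5 ≤ 32.5, so it lies inside.
All remaining points lie in this disk, and no smaller disk contains both endpoints, so this is the minimum enclosing circle.
Diameter = 2r = 2√(32.5) ≈ 11.402.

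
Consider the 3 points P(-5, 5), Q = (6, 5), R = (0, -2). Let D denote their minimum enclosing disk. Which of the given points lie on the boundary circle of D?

Side lengths²: PQ² = 121, PR² = 74, QR² = 85.
Since PQ² = 121 < 85 + 74 = 159, the triangle is acute, so the smallest enclosing circle is the circumcircle.
Circumcentre = (0.5, 51/14), r² = 3145/98.
The points at distance exactly r from the centre are P, Q, R — 3 points.

P, Q, R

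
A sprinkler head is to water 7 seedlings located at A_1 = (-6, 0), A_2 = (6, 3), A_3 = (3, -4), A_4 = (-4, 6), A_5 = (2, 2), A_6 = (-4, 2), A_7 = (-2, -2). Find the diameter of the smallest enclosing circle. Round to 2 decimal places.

By Welzl's lemma the MEC is supported by two points (diametrically opposite) or three points (on a circumcircle).
The minimum enclosing circle is determined by three boundary points: A_1, A_2, A_3.
Their circumcentre is (0.02, 1.42) with r² = 38.2568.
The farthest remaining point A_4 is at distance² 37.1368 ≤ 38.2568.
Diameter = 2r = 2√(38.2568) ≈ 12.37.

12.37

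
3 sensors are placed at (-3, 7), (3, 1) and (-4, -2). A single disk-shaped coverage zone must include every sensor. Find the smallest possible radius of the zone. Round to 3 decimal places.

4.876

Call the three points A, B, C in the order given.
Side lengths²: AB² = 72, AC² = 82, BC² = 58.
Since AC² = 82 < 72 + 58 = 130, the triangle is acute, so the smallest enclosing circle is the circumcircle.
Circumcentre = (-1.7, 2.3), r² = 23.78.
r = √(23.78) ≈ 4.876.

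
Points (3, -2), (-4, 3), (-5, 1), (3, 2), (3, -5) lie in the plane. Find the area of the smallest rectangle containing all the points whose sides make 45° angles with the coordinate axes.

67.5

In coordinates u = x + y, v = x − y the rectangle is axis-aligned; the map (x,y)→(u,v) scales areas by 2.
u-values: 1, -1, -4, 5, -2; range = 5 − (-4) = 9.
v-values: 5, -7, -6, 1, 8; range = 8 − (-7) = 15.
Area = (9 × 15) / 2 = 67.5.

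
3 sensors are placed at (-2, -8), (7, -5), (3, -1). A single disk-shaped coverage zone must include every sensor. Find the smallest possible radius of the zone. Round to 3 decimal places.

Call the three points A, B, C in the order given.
Side lengths²: AB² = 90, AC² = 74, BC² = 32.
Since AB² = 90 < 74 + 32 = 106, the triangle is acute, so the smallest enclosing circle is the circumcircle.
Circumcentre = (2.25, -5.75), r² = 23.125.
r = √(23.125) ≈ 4.809.

4.809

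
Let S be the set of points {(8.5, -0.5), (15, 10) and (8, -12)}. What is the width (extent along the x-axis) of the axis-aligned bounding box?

7

max x = 15, min x = 8, so width = 7.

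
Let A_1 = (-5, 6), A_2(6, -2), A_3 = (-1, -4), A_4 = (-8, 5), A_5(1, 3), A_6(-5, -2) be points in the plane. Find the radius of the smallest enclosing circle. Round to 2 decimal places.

The farthest pair is A_2–A_4 with squared distance 245. The circle on this segment as diameter has centre (-1, 1.5) and r² = 245/4 = 61.25.
Check A_1: distance² to centre = 36.25 ≤ 61.25, so it lies inside.
All remaining points lie in this disk, and no smaller disk contains both endpoints, so this is the minimum enclosing circle.
r = √(61.25) ≈ 7.83.

7.83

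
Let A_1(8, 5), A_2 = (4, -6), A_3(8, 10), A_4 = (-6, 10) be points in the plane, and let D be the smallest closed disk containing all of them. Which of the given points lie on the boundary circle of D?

The minimum enclosing circle of a finite set is fixed by two of the points (as a diameter) or three (as a circumcircle).
The minimum enclosing circle is determined by three boundary points: A_2, A_3, A_4.
Their circumcentre is (1, 3.25) with r² = 94.5625.
The farthest remaining point A_1 is at distance² 52.0625 ≤ 94.5625.
The points at distance exactly r from the centre are A_2, A_3, A_4 — 3 points.

A_2, A_3, A_4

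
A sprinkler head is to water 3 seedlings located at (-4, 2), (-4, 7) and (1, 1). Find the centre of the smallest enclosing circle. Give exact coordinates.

Call the three points A, B, C in the order given.
Side lengths²: AB² = 25, AC² = 26, BC² = 61.
Since BC² = 61 ≥ 26 + 25 = 51, the angle opposite BC is not acute, so the smallest enclosing circle has BC as diameter.
Centre = midpoint of BC = (-1.5, 4), r² = 61/4 = 15.25.
Centre = (-1.5, 4).

(-1.5, 4)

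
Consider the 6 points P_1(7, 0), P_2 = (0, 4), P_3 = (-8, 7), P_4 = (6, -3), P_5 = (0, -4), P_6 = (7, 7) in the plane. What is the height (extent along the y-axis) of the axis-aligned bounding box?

max y = 7, min y = -4, so height = 11.

11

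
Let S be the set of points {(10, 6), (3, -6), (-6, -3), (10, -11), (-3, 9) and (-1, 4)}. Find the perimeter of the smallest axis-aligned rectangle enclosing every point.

72

Width = max x − min x = 10 − (-6) = 16.
Height = max y − min y = 9 − (-11) = 20.
Perimeter = 2(16 + 20) = 72.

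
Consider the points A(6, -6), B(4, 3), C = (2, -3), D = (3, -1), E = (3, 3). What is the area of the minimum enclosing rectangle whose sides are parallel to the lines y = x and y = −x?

In coordinates u = x + y, v = x − y the rectangle is axis-aligned; the map (x,y)→(u,v) scales areas by 2.
u-values: 0, 7, -1, 2, 6; range = 7 − (-1) = 8.
v-values: 12, 1, 5, 4, 0; range = 12 − 0 = 12.
Area = (8 × 12) / 2 = 48.

48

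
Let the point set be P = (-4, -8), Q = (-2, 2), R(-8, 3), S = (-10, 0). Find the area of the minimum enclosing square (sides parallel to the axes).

121

The bounding box has width 8 and height 11.
An axis-aligned square enclosing the set must have side ≥ max(width, height).
So the minimum side is max(8, 11) = 11.
Area = 11² = 121.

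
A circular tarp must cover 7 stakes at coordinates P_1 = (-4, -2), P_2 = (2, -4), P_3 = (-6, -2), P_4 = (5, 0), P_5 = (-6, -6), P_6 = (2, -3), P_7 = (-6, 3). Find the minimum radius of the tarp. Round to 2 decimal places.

The minimum enclosing circle of a finite set is fixed by two of the points (as a diameter) or three (as a circumcircle).
The minimum enclosing circle is determined by three boundary points: P_4, P_5, P_7.
Their circumcentre is (-29/22, -1.5) with r² = 10205/242.
The farthest remaining point P_3 is at distance² 5365/242 ≤ 10205/242.
r = √(10205/242) ≈ 6.49.

6.49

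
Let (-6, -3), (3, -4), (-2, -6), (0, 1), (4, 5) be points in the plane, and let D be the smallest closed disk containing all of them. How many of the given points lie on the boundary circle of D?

The minimum enclosing circle is determined by three boundary points: (-6, -3), (-2, -6), (4, 5).
Their circumcentre is (-13/31, 17/62) with r² = 160925/3844.
The farthest remaining point (3, -4) is at distance² 115169/3844 ≤ 160925/3844.
The points at distance exactly r from the centre are (-6, -3), (-2, -6), (4, 5) — 3 points.

3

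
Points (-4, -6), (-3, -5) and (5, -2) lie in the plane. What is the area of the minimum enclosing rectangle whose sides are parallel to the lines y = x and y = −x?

32.5

In coordinates u = x + y, v = x − y the rectangle is axis-aligned; the map (x,y)→(u,v) scales areas by 2.
u-values: -10, -8, 3; range = 3 − (-10) = 13.
v-values: 2, 2, 7; range = 7 − 2 = 5.
Area = (13 × 5) / 2 = 32.5.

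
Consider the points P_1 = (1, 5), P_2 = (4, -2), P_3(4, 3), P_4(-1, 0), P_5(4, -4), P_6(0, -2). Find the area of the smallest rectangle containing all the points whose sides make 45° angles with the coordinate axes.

54

In coordinates u = x + y, v = x − y the rectangle is axis-aligned; the map (x,y)→(u,v) scales areas by 2.
u-values: 6, 2, 7, -1, 0, -2; range = 7 − (-2) = 9.
v-values: -4, 6, 1, -1, 8, 2; range = 8 − (-4) = 12.
Area = (9 × 12) / 2 = 54.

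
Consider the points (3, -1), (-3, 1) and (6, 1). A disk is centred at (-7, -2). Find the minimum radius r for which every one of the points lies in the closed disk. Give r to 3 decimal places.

The required radius is the distance from (-7, -2) to the farthest point.
Squared distances: 101, 25, 178.
Maximum is 178, attained at (6, 1).
r = √178 ≈ 13.342.

13.342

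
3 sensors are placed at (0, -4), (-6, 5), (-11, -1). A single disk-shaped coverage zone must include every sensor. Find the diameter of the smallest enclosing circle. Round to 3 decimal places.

11.892

Call the three points A, B, C in the order given.
Side lengths²: AB² = 117, AC² = 130, BC² = 61.
Since AC² = 130 < 117 + 61 = 178, the triangle is acute, so the smallest enclosing circle is the circumcircle.
Circumcentre = (-91/18, -47/54), r² = 51545/1458.
Diameter = 2r = 2√(51545/1458) ≈ 11.892.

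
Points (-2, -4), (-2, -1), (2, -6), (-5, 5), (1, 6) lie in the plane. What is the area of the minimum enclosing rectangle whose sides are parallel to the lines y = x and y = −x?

117

In coordinates u = x + y, v = x − y the rectangle is axis-aligned; the map (x,y)→(u,v) scales areas by 2.
u-values: -6, -3, -4, 0, 7; range = 7 − (-6) = 13.
v-values: 2, -1, 8, -10, -5; range = 8 − (-10) = 18.
Area = (13 × 18) / 2 = 117.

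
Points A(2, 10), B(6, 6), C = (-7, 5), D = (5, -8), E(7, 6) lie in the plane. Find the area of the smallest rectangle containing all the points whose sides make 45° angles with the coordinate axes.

In coordinates u = x + y, v = x − y the rectangle is axis-aligned; the map (x,y)→(u,v) scales areas by 2.
u-values: 12, 12, -2, -3, 13; range = 13 − (-3) = 16.
v-values: -8, 0, -12, 13, 1; range = 13 − (-12) = 25.
Area = (16 × 25) / 2 = 200.

200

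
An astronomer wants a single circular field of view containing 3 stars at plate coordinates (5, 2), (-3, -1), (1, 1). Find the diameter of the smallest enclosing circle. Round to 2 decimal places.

8.54

Call the three points A, B, C in the order given.
Side lengths²: AB² = 73, AC² = 17, BC² = 20.
Since AB² = 73 ≥ 20 + 17 = 37, the angle opposite AB is not acute, so the smallest enclosing circle has AB as diameter.
Centre = midpoint of AB = (1, 0.5), r² = 73/4 = 18.25.
Diameter = 2r = 2√(18.25) ≈ 8.54.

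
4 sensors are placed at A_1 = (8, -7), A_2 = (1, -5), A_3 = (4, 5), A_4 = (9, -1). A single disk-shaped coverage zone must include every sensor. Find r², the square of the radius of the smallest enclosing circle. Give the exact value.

28885/722

The minimum enclosing circle is determined by three boundary points: A_1, A_2, A_3.
Their circumcentre is (225/38, -39/38) with r² = 28885/722.
The farthest remaining point A_4 is at distance² 6845/722 ≤ 28885/722.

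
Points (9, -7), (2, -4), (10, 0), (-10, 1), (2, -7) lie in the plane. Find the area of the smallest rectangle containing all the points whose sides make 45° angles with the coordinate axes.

In coordinates u = x + y, v = x − y the rectangle is axis-aligned; the map (x,y)→(u,v) scales areas by 2.
u-values: 2, -2, 10, -9, -5; range = 10 − (-9) = 19.
v-values: 16, 6, 10, -11, 9; range = 16 − (-11) = 27.
Area = (19 × 27) / 2 = 256.5.

256.5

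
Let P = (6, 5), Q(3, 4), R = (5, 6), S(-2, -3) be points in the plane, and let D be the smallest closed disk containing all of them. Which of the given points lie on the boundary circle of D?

P, R, S

The farthest pair is R–S with squared distance 130. The circle on this segment as diameter has centre (1.5, 1.5) and r² = 130/4 = 32.5.
Check P: distance² to centre = 32.5 ≤ 32.5, so it lies inside.
All remaining points lie in this disk, and no smaller disk contains both endpoints, so this is the minimum enclosing circle.
The points at distance exactly r from the centre are P, R, S — 3 points.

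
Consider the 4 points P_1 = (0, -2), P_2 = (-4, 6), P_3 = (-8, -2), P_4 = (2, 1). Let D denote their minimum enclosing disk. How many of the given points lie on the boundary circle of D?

3

The minimum enclosing circle of a finite set is fixed by two of the points (as a diameter) or three (as a circumcircle).
The minimum enclosing circle is determined by three boundary points: P_2, P_3, P_4.
Their circumcentre is (-57/17, 23/34) with r² = 33245/1156.
The farthest remaining point P_1 is at distance² 21277/1156 ≤ 33245/1156.
The points at distance exactly r from the centre are P_2, P_3, P_4 — 3 points.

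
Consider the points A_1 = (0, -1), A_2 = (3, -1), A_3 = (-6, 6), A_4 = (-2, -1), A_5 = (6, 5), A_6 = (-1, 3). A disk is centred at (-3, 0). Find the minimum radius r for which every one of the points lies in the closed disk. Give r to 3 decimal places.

10.296

The required radius is the distance from (-3, 0) to the farthest point.
Squared distances: 10, 37, 45, 2, 106, 13.
Maximum is 106, attained at A_5.
r = √106 ≈ 10.296.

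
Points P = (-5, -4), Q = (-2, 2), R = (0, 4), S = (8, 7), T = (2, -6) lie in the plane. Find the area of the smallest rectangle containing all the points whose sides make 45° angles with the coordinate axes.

In coordinates u = x + y, v = x − y the rectangle is axis-aligned; the map (x,y)→(u,v) scales areas by 2.
u-values: -9, 0, 4, 15, -4; range = 15 − (-9) = 24.
v-values: -1, -4, -4, 1, 8; range = 8 − (-4) = 12.
Area = (24 × 12) / 2 = 144.

144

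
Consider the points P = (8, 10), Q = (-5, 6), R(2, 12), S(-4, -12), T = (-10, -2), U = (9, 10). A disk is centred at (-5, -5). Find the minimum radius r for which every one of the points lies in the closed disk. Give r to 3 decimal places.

20.518

The required radius is the distance from (-5, -5) to the farthest point.
Squared distances: 394, 121, 338, 50, 34, 421.
Maximum is 421, attained at U.
r = √421 ≈ 20.518.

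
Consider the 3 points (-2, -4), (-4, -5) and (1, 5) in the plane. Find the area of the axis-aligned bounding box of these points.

x ranges over [-4, 1], width 5.
y ranges over [-5, 5], height 10.
Area = 5 × 10 = 50.

50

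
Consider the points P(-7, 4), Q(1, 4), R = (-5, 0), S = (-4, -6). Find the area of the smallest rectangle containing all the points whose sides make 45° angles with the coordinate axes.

In coordinates u = x + y, v = x − y the rectangle is axis-aligned; the map (x,y)→(u,v) scales areas by 2.
u-values: -3, 5, -5, -10; range = 5 − (-10) = 15.
v-values: -11, -3, -5, 2; range = 2 − (-11) = 13.
Area = (15 × 13) / 2 = 97.5.

97.5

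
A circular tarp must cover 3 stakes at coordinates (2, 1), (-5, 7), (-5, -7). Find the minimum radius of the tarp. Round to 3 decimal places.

7.000

Call the three points A, B, C in the order given.
Side lengths²: AB² = 85, AC² = 113, BC² = 196.
Since BC² = 196 < 113 + 85 = 198, the triangle is acute, so the smallest enclosing circle is the circumcircle.
Circumcentre = (-69/14, 0), r² = 9605/196.
r = √(9605/196) ≈ 7.000.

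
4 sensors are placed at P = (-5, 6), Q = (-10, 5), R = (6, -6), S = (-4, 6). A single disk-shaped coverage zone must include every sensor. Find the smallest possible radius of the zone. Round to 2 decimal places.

The farthest pair is Q–R with squared distance 377. The circle on this segment as diameter has centre (-2, -0.5) and r² = 377/4 = 94.25.
Check P: distance² to centre = 51.25 ≤ 94.25, so it lies inside.
All remaining points lie in this disk, and no smaller disk contains both endpoints, so this is the minimum enclosing circle.
r = √(94.25) ≈ 9.71.

9.71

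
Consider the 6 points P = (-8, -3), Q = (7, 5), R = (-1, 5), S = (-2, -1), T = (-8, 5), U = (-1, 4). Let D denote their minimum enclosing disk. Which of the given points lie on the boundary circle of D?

The minimum enclosing circle of a finite set is fixed by two of the points (as a diameter) or three (as a circumcircle).
The farthest pair is P–Q with squared distance 289. The circle on this segment as diameter has centre (-0.5, 1) and r² = 289/4 = 72.25.
Check R: distance² to centre = 16.25 ≤ 72.25, so it lies inside.
All remaining points lie in this disk, and no smaller disk contains both endpoints, so this is the minimum enclosing circle.
The points at distance exactly r from the centre are P, Q, T — 3 points.

P, Q, T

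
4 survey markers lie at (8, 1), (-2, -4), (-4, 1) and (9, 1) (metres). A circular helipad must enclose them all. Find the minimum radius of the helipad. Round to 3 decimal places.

The minimum enclosing circle of a finite set is fixed by two of the points (as a diameter) or three (as a circumcircle).
The minimum enclosing circle is determined by three boundary points: (-2, -4), (-4, 1), (9, 1).
Their circumcentre is (2.5, 0.7) with r² = 42.34.
The farthest remaining point (8, 1) is at distance² 30.34 ≤ 42.34.
r = √(42.34) ≈ 6.507.

6.507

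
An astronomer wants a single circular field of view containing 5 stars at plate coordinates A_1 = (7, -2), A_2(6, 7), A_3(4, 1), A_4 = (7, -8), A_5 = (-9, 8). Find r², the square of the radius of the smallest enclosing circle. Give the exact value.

128

The minimum enclosing circle of a finite set is fixed by two of the points (as a diameter) or three (as a circumcircle).
The farthest pair is A_4–A_5 with squared distance 512. The circle on this segment as diameter has centre (-1, 0) and r² = 512/4 = 128.
Check A_1: distance² to centre = 68 ≤ 128, so it lies inside.
All remaining points lie in this disk, and no smaller disk contains both endpoints, so this is the minimum enclosing circle.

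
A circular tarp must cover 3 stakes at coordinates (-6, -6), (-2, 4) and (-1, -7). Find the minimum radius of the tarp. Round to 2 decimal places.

5.62

Call the three points A, B, C in the order given.
Side lengths²: AB² = 116, AC² = 26, BC² = 122.
Since BC² = 122 < 116 + 26 = 142, the triangle is acute, so the smallest enclosing circle is the circumcircle.
Circumcentre = (-68/27, -43/27), r² = 22997/729.
r = √(22997/729) ≈ 5.62.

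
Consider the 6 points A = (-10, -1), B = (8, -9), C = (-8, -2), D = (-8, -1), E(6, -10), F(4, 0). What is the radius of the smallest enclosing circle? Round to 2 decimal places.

By Welzl's lemma the MEC is supported by two points (diametrically opposite) or three points (on a circumcircle).
The farthest pair is A–B with squared distance 388. The circle on this segment as diameter has centre (-1, -5) and r² = 388/4 = 97.
Check C: distance² to centre = 58 ≤ 97, so it lies inside.
All remaining points lie in this disk, and no smaller disk contains both endpoints, so this is the minimum enclosing circle.
r = √97 ≈ 9.85.

9.85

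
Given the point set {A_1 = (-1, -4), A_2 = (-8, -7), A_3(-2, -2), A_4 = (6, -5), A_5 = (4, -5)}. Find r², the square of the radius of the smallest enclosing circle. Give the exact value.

50

The minimum enclosing circle of a finite set is fixed by two of the points (as a diameter) or three (as a circumcircle).
The farthest pair is A_2–A_4 with squared distance 200. The circle on this segment as diameter has centre (-1, -6) and r² = 200/4 = 50.
Check A_1: distance² to centre = 4 ≤ 50, so it lies inside.
All remaining points lie in this disk, and no smaller disk contains both endpoints, so this is the minimum enclosing circle.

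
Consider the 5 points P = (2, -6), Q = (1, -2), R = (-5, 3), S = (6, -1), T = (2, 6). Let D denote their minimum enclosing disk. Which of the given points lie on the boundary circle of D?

P, R, T

The minimum enclosing circle of a finite set is fixed by two of the points (as a diameter) or three (as a circumcircle).
The minimum enclosing circle is determined by three boundary points: P, R, T.
Their circumcentre is (3/7, 0) with r² = 1885/49.
The farthest remaining point S is at distance² 1570/49 ≤ 1885/49.
The points at distance exactly r from the centre are P, R, T — 3 points.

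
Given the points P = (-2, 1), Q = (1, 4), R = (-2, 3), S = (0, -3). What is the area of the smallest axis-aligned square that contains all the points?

The bounding box has width 3 and height 7.
An axis-aligned square enclosing the set must have side ≥ max(width, height).
So the minimum side is max(3, 7) = 7.
Area = 7² = 49.

49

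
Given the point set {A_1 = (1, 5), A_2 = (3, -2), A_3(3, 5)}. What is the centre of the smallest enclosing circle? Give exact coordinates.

Side lengths²: A_1A_2² = 53, A_1A_3² = 4, A_2A_3² = 49.
Since A_1A_2² = 53 ≥ 49 + 4 = 53, the angle opposite A_1A_2 is not acute, so the smallest enclosing circle has A_1A_2 as diameter.
Centre = midpoint of A_1A_2 = (2, 1.5), r² = 53/4 = 13.25.
Centre = (2, 1.5).

(2, 1.5)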